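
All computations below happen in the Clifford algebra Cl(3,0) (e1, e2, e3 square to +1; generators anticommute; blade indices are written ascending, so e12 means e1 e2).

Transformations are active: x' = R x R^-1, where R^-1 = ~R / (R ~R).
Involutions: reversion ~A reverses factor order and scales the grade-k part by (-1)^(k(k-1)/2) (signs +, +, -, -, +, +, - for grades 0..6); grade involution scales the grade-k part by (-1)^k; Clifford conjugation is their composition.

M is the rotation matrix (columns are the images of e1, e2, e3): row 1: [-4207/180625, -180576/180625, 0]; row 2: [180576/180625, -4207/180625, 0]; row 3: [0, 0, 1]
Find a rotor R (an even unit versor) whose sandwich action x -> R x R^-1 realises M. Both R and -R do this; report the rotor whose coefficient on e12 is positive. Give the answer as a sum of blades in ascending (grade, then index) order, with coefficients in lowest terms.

Method: write R = a + b12*e12 + b13*e13 + b23*e23 with a^2 + b12^2 + b13^2 + b23^2 = 1 (so R^-1 = ~R). Expanding the columns R e_j ~R gives tr M = 4a^2 - 1 and, from the antisymmetric part, M21 - M12 = -4a*b12, M13 - M31 = 4a*b13, M32 - M23 = -4a*b23.
Here tr M = 172211/180625, so a^2 = (1 + tr M)/4 = 88209/180625 and a = ±297/425. Taking a = 297/425: M21 - M12 = 361152/180625, M13 - M31 = 0, M32 - M23 = 0, giving b12 = -304/425, b13 = 0, b23 = 0, i.e. R = 297/425 - 304/425*e12.
Its e12 coefficient is negative, so report the other preimage -R.
Answer: -297/425 + 304/425*e12. Recall the cover is two-to-one: with M of trace 172211/180625, both preimages act alike, and the stated e12 sign chooses the sheet.


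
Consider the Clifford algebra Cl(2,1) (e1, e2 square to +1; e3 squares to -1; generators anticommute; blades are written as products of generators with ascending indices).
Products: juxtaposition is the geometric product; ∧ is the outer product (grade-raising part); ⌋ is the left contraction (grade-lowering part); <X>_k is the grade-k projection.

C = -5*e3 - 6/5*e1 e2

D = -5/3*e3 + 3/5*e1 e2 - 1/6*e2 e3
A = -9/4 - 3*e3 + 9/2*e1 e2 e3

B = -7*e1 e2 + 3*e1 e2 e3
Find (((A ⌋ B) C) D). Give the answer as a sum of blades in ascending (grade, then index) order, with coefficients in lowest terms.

step 1: 27/2 + 99/4*e1 e2 - 27/4*e1 e2 e3
step 2: 297/10 - 378/5*e3 - 999/20*e1 e2 - 495/4*e1 e2 e3
step 3: -9603/100 + 165/8*e1 + 63/5*e2 + 99/4*e3 - 18843/100*e1 e2 + 333/40*e1 e3 - 99/20*e2 e3 + 3789/100*e1 e2 e3
Answer: -9603/100 + 165/8*e1 + 63/5*e2 + 99/4*e3 - 18843/100*e1 e2 + 333/40*e1 e3 - 99/20*e2 e3 + 3789/100*e1 e2 e3


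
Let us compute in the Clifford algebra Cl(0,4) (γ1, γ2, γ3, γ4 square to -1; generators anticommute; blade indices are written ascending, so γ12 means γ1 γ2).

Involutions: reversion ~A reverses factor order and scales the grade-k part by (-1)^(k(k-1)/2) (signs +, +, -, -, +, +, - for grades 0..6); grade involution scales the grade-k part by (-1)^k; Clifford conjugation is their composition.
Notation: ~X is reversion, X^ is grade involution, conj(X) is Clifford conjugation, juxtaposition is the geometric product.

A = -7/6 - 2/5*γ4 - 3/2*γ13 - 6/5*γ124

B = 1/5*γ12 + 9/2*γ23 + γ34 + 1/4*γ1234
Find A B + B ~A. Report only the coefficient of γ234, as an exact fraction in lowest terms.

first term: -1/10*γ3 + 6/25*γ4 - 419/60*γ12 + 3/2*γ14 - 99/20*γ23 - 3/8*γ24 - 7/6*γ34 - 13/10*γ123 - 2/25*γ124 + 27/5*γ134 - 9/5*γ234 - 7/24*γ1234
second term: 7/10*γ3 - 6/25*γ4 - 419/60*γ12 + 3/2*γ14 - 99/20*γ23 + 3/8*γ24 - 7/6*γ34 - 11/10*γ123 - 2/25*γ124 + 27/5*γ134 - 9/5*γ234 - 7/24*γ1234
Answer: -18/5


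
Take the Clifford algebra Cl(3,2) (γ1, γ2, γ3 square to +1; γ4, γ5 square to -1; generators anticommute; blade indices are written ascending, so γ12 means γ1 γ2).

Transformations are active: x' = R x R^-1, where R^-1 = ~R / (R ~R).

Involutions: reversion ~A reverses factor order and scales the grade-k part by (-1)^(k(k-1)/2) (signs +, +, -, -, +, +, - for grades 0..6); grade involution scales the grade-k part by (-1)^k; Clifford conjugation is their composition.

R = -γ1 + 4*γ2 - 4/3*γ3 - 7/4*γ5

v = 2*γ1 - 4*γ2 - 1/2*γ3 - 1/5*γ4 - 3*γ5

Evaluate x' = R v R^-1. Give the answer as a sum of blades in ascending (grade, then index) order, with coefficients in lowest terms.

~R = -γ1 + 4*γ2 - 4/3*γ3 - 7/4*γ5, and R ~R = 2263/144, so R^-1 = ~R / (2263/144).
R v = -271/12 - 4*γ12 + 19/6*γ13 + 1/5*γ14 + 13/2*γ15 - 22/3*γ23 - 4/5*γ24 - 19*γ25 + 4/15*γ34 + 25/8*γ35 - 7/20*γ45
Answer: 1978/2263*γ1 - 16964/2263*γ2 + 19607/4526*γ3 + 1/5*γ4 + 18171/2263*γ5


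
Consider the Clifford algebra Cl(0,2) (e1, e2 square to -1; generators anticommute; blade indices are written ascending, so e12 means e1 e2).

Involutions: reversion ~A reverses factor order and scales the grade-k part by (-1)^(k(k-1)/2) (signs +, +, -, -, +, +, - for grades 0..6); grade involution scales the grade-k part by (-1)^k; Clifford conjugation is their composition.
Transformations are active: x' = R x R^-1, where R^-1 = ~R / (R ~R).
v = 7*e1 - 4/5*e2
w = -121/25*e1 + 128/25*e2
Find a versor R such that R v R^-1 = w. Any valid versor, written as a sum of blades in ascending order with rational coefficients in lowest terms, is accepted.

Take R = v + w = 54/25*e1 + 108/25*e2. Because q(v) = q(w) = -1241/25, conjugation by R sends v exactly to w.
Answer: 54/25*e1 + 108/25*e2


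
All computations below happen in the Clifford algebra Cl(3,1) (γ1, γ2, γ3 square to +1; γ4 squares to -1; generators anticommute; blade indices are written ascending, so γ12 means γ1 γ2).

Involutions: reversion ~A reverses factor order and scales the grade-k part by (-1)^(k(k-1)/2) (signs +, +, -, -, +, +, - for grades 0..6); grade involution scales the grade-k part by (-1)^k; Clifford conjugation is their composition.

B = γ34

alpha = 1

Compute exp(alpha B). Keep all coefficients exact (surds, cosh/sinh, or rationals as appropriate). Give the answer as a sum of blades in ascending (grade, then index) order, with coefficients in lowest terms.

B^2 = (1)^2*(γ34)^2 = 1*(+1) = 1 (a basis 2-blade squares to minus the product of its generators' squares).
B^2 = 1 — hyperbolic case — the even/odd split gives cosh and sinh: l = 1, alpha*l = 1, so exp(alpha B) = cosh(1) + (sinh(1)/1)*B = cosh(1) + (sinh(1))*B.
Answer: cosh(1) + sinh(1)*γ34


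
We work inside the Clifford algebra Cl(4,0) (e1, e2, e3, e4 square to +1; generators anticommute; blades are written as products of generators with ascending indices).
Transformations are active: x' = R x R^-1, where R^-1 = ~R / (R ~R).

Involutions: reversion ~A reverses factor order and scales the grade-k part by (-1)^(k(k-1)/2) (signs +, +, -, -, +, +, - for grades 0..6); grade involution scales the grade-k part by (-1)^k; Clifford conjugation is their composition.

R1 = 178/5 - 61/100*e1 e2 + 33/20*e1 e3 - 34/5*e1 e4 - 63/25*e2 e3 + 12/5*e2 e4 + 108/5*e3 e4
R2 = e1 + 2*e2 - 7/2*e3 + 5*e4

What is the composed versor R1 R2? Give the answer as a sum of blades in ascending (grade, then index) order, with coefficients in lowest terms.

Distribute over the terms of R2 (each basis-blade product reordered to ascending indices, repeated generators contracted through their squares):
R1 (e1) = 178/5*e1 + 61/100*e2 - 33/20*e3 + 34/5*e4 - 63/25*e1 e2 e3 + 12/5*e1 e2 e4 + 108/5*e1 e3 e4
R1 (2*e2) = -61/50*e1 + 356/5*e2 + 126/25*e3 - 24/5*e4 - 33/10*e1 e2 e3 + 68/5*e1 e2 e4 + 216/5*e2 e3 e4
R1 (-7/2*e3) = -231/40*e1 + 441/50*e2 - 623/5*e3 + 378/5*e4 + 427/200*e1 e2 e3 - 119/5*e1 e3 e4 + 42/5*e2 e3 e4
R1 (5*e4) = -34*e1 + 12*e2 + 108*e3 + 178*e4 - 61/20*e1 e2 e4 + 33/4*e1 e3 e4 - 63/5*e2 e3 e4
Summing the partial products and collecting blades:
Answer: -1079/200*e1 + 9263/100*e2 - 1321/100*e3 + 1278/5*e4 - 737/200*e1 e2 e3 + 259/20*e1 e2 e4 + 121/20*e1 e3 e4 + 39*e2 e3 e4


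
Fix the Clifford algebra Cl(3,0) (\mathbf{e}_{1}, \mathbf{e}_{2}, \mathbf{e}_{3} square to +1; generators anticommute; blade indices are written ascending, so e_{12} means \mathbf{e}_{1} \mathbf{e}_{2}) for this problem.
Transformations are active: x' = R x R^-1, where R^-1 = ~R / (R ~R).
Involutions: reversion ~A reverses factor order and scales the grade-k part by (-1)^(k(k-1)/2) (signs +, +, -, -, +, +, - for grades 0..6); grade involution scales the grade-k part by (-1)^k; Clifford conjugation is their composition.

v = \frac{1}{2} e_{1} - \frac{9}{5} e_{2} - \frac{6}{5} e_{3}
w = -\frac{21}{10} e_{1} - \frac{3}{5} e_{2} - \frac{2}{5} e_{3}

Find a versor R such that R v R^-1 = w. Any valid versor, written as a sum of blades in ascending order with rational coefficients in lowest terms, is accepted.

A norm check does it: q(v) = q(w) = \frac{493}{100}, hence R = v + w = -\frac{8}{5} e_{1} - \frac{12}{5} e_{2} - \frac{8}{5} e_{3} realises the map — parallel part kept, (v - w)/2 negated, v carried to w.
Answer: -\frac{8}{5} e_{1} - \frac{12}{5} e_{2} - \frac{8}{5} e_{3}


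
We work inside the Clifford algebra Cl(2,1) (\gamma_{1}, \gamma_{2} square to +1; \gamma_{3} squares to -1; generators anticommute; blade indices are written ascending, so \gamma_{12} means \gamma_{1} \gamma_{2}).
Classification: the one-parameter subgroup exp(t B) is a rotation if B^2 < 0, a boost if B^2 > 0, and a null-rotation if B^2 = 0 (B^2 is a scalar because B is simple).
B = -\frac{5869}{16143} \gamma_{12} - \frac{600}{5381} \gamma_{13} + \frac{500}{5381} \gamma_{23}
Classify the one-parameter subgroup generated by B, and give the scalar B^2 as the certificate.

B^2 term by term: the squares give (-\frac{5869}{16143})^2*(\gamma_{12})^2 + (-\frac{600}{5381})^2*(\gamma_{13})^2 + (\frac{500}{5381})^2*(\gamma_{23})^2 = \frac{34445161}{260596449}*(-1) + \frac{360000}{28955161}*(+1) + \frac{250000}{28955161}*(+1) = -\frac{1}{9} (each basis 2-blade squares to minus the product of its generators' squares); cross terms between blades sharing an index anticommute and cancel. So B^2 = -\frac{1}{9}.
Answer: rotation, certificate B^2 = -\frac{1}{9}. One invariant decides it: the square -\frac{1}{9} survives every conjugation, and its sign is exactly the classification.


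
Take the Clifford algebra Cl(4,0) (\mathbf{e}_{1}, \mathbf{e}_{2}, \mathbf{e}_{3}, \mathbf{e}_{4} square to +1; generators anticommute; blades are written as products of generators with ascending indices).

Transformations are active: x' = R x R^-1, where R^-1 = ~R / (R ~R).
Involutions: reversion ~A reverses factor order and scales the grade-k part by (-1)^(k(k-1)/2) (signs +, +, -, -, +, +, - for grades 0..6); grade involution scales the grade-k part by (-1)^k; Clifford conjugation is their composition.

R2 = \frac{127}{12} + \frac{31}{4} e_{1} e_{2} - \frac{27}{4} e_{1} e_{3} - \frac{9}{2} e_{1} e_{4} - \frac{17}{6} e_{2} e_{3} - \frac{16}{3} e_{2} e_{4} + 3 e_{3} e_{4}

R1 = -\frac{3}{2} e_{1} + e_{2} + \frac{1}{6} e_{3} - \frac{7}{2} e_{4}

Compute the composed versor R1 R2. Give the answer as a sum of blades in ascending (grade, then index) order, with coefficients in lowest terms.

Distribute over the terms of R1 (each basis-blade product reordered to ascending indices, repeated generators contracted through their squares):
(-\frac{3}{2} e_{1}) R2 = -\frac{127}{8} e_{1} - \frac{93}{8} e_{2} + \frac{81}{8} e_{3} + \frac{27}{4} e_{4} + \frac{17}{4} e_{1} e_{2} e_{3} + 8 e_{1} e_{2} e_{4} - \frac{9}{2} e_{1} e_{3} e_{4}
(e_{2}) R2 = -\frac{31}{4} e_{1} + \frac{127}{12} e_{2} - \frac{17}{6} e_{3} - \frac{16}{3} e_{4} + \frac{27}{4} e_{1} e_{2} e_{3} + \frac{9}{2} e_{1} e_{2} e_{4} + 3 e_{2} e_{3} e_{4}
(\frac{1}{6} e_{3}) R2 = \frac{9}{8} e_{1} + \frac{17}{36} e_{2} + \frac{127}{72} e_{3} + \frac{1}{2} e_{4} + \frac{31}{24} e_{1} e_{2} e_{3} + \frac{3}{4} e_{1} e_{3} e_{4} + \frac{8}{9} e_{2} e_{3} e_{4}
(-\frac{7}{2} e_{4}) R2 = -\frac{63}{4} e_{1} - \frac{56}{3} e_{2} + \frac{21}{2} e_{3} - \frac{889}{24} e_{4} - \frac{217}{8} e_{1} e_{2} e_{4} + \frac{189}{8} e_{1} e_{3} e_{4} + \frac{119}{12} e_{2} e_{3} e_{4}
Summing the partial products and collecting blades:
Answer: -\frac{153}{4} e_{1} - \frac{1385}{72} e_{2} + \frac{176}{9} e_{3} - \frac{281}{8} e_{4} + \frac{295}{24} e_{1} e_{2} e_{3} - \frac{117}{8} e_{1} e_{2} e_{4} + \frac{159}{8} e_{1} e_{3} e_{4} + \frac{497}{36} e_{2} e_{3} e_{4}


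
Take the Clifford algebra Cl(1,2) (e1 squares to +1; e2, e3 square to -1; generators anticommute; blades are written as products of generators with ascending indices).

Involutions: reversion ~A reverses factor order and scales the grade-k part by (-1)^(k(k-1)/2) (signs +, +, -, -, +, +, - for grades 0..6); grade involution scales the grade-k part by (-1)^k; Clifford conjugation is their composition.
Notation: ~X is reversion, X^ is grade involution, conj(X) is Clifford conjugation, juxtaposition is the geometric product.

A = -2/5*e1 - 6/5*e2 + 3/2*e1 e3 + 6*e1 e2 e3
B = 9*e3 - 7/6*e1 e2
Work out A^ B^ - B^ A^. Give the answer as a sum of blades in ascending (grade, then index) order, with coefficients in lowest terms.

first term: 121/10*e1 - 7/15*e2 + 7*e3 - 54*e1 e2 - 18/5*e1 e3 - 251/20*e2 e3
second term: -121/10*e1 + 7/15*e2 + 7*e3 - 54*e1 e2 + 18/5*e1 e3 + 251/20*e2 e3
Answer: 121/5*e1 - 14/15*e2 - 36/5*e1 e3 - 251/10*e2 e3


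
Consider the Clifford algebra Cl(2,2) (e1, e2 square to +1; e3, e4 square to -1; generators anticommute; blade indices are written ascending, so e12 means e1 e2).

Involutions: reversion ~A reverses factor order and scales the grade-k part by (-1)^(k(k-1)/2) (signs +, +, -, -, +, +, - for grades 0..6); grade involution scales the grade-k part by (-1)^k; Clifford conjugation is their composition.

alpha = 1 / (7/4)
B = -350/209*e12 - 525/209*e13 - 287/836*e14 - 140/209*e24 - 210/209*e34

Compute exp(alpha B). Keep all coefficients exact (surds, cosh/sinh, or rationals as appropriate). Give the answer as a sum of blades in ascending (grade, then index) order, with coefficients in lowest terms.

B^2 term by term: the squares give (-350/209)^2*(e12)^2 + (-525/209)^2*(e13)^2 + (-287/836)^2*(e14)^2 + (-140/209)^2*(e24)^2 + (-210/209)^2*(e34)^2 = 122500/43681*(-1) + 275625/43681*(+1) + 82369/698896*(+1) + 19600/43681*(+1) + 44100/43681*(-1) = 49/16 (each basis 2-blade squares to minus the product of its generators' squares); cross terms between blades sharing an index anticommute and cancel; the commuting (index-disjoint) pairs give grade-4 terms 2*c*c'*(blade product), which cancel blade by blade — e1234: 147000/43681 - 147000/43681 = 0 — confirming B is simple. So B^2 = 49/16.
B^2 = 49/16 — hyperbolic case — the even/odd split gives cosh and sinh: l = 7/4, alpha*l = 1, so exp(alpha B) = cosh(1) + (sinh(1)/(7/4))*B = cosh(1) + (4*sinh(1)/7)*B.
Answer: cosh(1) - 200*sinh(1)/209*e12 - 300*sinh(1)/209*e13 - 41*sinh(1)/209*e14 - 80*sinh(1)/209*e24 - 120*sinh(1)/209*e34


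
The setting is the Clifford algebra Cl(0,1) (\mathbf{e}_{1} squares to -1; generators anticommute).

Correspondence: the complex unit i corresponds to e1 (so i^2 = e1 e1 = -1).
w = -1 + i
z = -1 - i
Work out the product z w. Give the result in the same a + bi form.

In blades: z = -1 - e_{1}, w = -1 + e_{1}.
Distribute z over w term by term (generator squares from the signature, products reordered to ascending indices): (-1)*w = 1 - e_{1}; (-e_{1})*w = 1 + e_{1}.
Sum: 2; translating back through the correspondence:
Answer: 2


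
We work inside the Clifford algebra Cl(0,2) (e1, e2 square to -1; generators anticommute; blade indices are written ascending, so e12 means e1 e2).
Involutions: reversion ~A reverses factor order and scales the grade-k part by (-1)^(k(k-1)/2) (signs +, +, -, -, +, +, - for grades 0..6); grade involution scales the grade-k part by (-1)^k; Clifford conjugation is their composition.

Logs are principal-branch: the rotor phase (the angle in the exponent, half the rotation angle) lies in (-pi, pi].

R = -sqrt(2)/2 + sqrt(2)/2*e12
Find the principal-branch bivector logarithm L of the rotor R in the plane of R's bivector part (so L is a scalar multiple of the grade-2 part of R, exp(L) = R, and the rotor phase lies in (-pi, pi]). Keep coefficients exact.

The scalar part of R is -sqrt(2)/2, which pins the rotor phase on the principal branch; dividing the bivector part by the sine of that phase recovers the unit plane, and L is the phase times that plane.
Concretely: cos(phase) = -sqrt(2)/2 gives phase = ±3*pi/4, and since phase/sin(phase) is even the sign is immaterial: L = (phase/sin(phase)) * <R>_2 = (3*sqrt(2)*pi/4) * <R>_2.
Answer: 3*pi/4*e12


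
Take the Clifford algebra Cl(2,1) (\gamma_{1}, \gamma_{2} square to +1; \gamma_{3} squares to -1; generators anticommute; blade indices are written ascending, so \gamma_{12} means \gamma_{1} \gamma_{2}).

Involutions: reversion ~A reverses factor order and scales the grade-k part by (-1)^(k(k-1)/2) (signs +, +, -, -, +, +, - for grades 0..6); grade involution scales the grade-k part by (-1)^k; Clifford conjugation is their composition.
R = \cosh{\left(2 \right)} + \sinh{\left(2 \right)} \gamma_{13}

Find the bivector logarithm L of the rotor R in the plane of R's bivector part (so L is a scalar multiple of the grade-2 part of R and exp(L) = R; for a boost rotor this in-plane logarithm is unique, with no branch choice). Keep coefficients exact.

The scalar part of R is \cosh{\left(2 \right)}, which determines |rapidity| via cosh; the sign lives in the bivector part, and pairing them (bivector part over sinh of the rapidity = the plane) gives the unique in-plane L = rapidity * plane.
Concretely: cosh(rapidity) = \cosh{\left(2 \right)} gives rapidity = ±2, and since rapidity/sinh(rapidity) is even the sign is immaterial: L = (rapidity/sinh(rapidity)) * <R>_2 = (\frac{2}{\sinh{\left(2 \right)}}) * <R>_2.
Answer: 2 \gamma_{13}


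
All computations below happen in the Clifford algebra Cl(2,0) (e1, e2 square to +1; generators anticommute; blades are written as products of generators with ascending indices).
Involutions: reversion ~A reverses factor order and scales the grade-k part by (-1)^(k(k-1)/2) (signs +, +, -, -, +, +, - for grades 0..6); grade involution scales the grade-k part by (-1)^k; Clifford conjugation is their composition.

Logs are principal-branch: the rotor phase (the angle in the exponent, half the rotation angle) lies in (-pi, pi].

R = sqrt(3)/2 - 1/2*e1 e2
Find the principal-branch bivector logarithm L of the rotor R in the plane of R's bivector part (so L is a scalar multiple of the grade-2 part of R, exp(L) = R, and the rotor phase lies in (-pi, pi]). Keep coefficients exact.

The scalar part of R is sqrt(3)/2, and that scalar determines the rotor phase on the principal branch; recovering the unit plane as bivector-part over sine of the phase gives L = phase * plane.
Concretely: cos(phase) = sqrt(3)/2 gives phase = ±pi/6, and since phase/sin(phase) is even the sign is immaterial: L = (phase/sin(phase)) * <R>_2 = (pi/3) * <R>_2.
Answer: -pi/6*e1 e2


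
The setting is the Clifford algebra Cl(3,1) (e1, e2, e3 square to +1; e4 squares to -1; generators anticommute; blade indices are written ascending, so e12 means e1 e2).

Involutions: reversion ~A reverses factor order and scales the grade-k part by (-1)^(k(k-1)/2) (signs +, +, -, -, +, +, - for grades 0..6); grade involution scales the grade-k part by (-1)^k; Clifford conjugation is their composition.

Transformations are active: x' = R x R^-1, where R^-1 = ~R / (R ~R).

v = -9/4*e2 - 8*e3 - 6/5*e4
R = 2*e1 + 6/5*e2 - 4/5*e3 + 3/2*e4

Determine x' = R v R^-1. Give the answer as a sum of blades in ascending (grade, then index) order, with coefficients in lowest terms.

~R = 2*e1 + 6/5*e2 - 4/5*e3 + 3/2*e4, and R ~R = 383/100, so R^-1 = ~R / (383/100).
R v = 11/2 - 9/2*e12 - 16*e13 - 12/5*e14 - 57/5*e23 + 387/200*e24 + 324/25*e34
Answer: 2200/383*e1 + 8727/1532*e2 + 2184/383*e3 + 10548/1915*e4


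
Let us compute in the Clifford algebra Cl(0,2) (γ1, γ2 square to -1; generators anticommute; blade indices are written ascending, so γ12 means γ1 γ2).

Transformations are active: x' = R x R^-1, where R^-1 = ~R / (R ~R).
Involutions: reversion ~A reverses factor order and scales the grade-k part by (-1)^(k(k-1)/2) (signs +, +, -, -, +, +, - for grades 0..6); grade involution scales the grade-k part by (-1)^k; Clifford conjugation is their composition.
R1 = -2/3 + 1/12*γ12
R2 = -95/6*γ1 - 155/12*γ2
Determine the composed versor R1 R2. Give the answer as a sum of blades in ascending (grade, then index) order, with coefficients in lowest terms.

Distribute over the terms of R1 (each basis-blade product reordered to ascending indices, repeated generators contracted through their squares):
(-2/3) R2 = 95/9*γ1 + 155/18*γ2
(1/12*γ12) R2 = 155/144*γ1 - 95/72*γ2
Summing the partial products and collecting blades:
Answer: 1675/144*γ1 + 175/24*γ2


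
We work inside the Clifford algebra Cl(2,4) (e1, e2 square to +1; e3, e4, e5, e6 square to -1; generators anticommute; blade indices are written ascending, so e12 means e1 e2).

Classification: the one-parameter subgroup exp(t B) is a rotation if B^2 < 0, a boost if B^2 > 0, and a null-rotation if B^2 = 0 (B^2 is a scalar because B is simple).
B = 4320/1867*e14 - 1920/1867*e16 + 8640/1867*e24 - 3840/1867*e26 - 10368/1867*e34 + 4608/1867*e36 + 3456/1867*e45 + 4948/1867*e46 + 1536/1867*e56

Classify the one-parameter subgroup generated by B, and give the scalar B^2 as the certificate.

B^2 term by term: the squares give (4320/1867)^2*(e14)^2 + (-1920/1867)^2*(e16)^2 + (8640/1867)^2*(e24)^2 + (-3840/1867)^2*(e26)^2 + (-10368/1867)^2*(e34)^2 + (4608/1867)^2*(e36)^2 + (3456/1867)^2*(e45)^2 + (4948/1867)^2*(e46)^2 + (1536/1867)^2*(e56)^2 = 18662400/3485689*(+1) + 3686400/3485689*(+1) + 74649600/3485689*(+1) + 14745600/3485689*(+1) + 107495424/3485689*(-1) + 21233664/3485689*(-1) + 11943936/3485689*(-1) + 24482704/3485689*(-1) + 2359296/3485689*(-1) = -16 (each basis 2-blade squares to minus the product of its generators' squares); cross terms between blades sharing an index anticommute and cancel; the commuting (index-disjoint) pairs give grade-4 terms 2*c*c'*(blade product), which cancel blade by blade — e1246: 33177600/3485689 - 33177600/3485689 = 0; e1346: -39813120/3485689 + 39813120/3485689 = 0; e1456: 13271040/3485689 - 13271040/3485689 = 0; e2346: -79626240/3485689 + 79626240/3485689 = 0; e2456: 26542080/3485689 - 26542080/3485689 = 0; e3456: -31850496/3485689 + 31850496/3485689 = 0 — confirming B is simple. So B^2 = -16.
Answer: rotation, certificate B^2 = -16. Check the certificate: B^2 = -16, and that sign is decisive whatever form B takes.


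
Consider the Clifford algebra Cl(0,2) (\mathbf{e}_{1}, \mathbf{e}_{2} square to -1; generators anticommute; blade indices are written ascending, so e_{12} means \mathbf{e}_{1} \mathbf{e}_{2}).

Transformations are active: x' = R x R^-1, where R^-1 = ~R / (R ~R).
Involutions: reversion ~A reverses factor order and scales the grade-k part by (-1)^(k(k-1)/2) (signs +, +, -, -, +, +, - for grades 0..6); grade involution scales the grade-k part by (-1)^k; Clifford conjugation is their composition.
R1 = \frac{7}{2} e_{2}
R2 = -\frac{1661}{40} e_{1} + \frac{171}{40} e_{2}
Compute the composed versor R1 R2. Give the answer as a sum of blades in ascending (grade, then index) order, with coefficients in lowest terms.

Distribute over the terms of R1 (each basis-blade product reordered to ascending indices, repeated generators contracted through their squares):
(\frac{7}{2} e_{2}) R2 = -\frac{1197}{80} + \frac{11627}{80} e_{12}
Answer: -\frac{1197}{80} + \frac{11627}{80} e_{12}


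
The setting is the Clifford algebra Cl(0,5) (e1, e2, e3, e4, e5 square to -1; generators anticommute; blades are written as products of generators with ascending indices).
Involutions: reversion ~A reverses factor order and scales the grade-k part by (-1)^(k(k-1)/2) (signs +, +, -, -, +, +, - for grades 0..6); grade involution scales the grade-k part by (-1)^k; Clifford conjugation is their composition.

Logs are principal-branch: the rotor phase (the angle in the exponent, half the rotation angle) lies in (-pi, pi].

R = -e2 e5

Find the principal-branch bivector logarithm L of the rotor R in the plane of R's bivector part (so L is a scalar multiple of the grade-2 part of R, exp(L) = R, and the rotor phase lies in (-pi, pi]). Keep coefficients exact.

The scalar part of R is 0, so the principal-branch rotor phase is pinned; divide the bivector part by its sine to get the unit plane — L is the phase times that plane.
Concretely: cos(phase) = 0 gives phase = ±pi/2, and since phase/sin(phase) is even the sign is immaterial: L = (phase/sin(phase)) * <R>_2 = (pi/2) * <R>_2.
Answer: -pi/2*e2 e5


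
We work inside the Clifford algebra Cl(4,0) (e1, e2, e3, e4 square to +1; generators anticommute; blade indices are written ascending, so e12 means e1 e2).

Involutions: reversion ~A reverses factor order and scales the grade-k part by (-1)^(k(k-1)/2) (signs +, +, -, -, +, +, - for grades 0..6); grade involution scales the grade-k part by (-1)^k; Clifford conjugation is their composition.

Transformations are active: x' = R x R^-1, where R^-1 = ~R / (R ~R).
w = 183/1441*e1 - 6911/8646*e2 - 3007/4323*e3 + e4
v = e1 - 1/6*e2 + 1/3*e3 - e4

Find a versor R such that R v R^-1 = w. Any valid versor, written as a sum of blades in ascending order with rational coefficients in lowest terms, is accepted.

Key observation: q(v) = q(w) = 77/36 (sandwiches preserve the norm), so R = v + w = 1624/1441*e1 - 1392/1441*e2 - 522/1441*e3 works whenever it is invertible — the component of v along it is kept and (v - w)/2 reverses, sending v to w.
Answer: 1624/1441*e1 - 1392/1441*e2 - 522/1441*e3


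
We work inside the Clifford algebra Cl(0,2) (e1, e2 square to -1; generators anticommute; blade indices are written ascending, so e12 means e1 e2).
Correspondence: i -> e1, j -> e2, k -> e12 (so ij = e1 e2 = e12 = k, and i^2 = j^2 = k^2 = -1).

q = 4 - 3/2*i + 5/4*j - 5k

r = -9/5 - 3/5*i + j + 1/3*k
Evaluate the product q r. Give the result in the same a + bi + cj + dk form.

In blades: q = 4 - 3/2*e1 + 5/4*e2 - 5*e12, r = -9/5 - 3/5*e1 + e2 + 1/3*e12.
Distribute q over r term by term (generator squares from the signature, products reordered to ascending indices): (4)*r = -36/5 - 12/5*e1 + 4*e2 + 4/3*e12; (-3/2*e1)*r = -9/10 + 27/10*e1 + 1/2*e2 - 3/2*e12; (5/4*e2)*r = -5/4 + 5/12*e1 - 9/4*e2 + 3/4*e12; (-5*e12)*r = 5/3 + 5*e1 + 3*e2 + 9*e12.
Sum: -461/60 + 343/60*e1 + 21/4*e2 + 115/12*e12; translating back through the correspondence:
Answer: -461/60 + 343/60*i + 21/4*j + 115/12*k


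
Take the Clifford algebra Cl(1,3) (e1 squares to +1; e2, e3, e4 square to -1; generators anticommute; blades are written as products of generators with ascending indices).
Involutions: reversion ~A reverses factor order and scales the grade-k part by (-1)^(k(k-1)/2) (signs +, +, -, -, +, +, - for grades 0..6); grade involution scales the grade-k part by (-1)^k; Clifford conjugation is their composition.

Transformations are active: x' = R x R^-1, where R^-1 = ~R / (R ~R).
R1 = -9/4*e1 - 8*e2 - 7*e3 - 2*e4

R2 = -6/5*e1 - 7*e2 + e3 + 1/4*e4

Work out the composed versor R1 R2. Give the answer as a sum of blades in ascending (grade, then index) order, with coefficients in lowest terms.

Distribute over the terms of R1 (each basis-blade product reordered to ascending indices, repeated generators contracted through their squares):
(-9/4*e1) R2 = 27/10 + 63/4*e1 e2 - 9/4*e1 e3 - 9/16*e1 e4
(-8*e2) R2 = -56 - 48/5*e1 e2 - 8*e2 e3 - 2*e2 e4
(-7*e3) R2 = 7 - 42/5*e1 e3 - 49*e2 e3 - 7/4*e3 e4
(-2*e4) R2 = 1/2 - 12/5*e1 e4 - 14*e2 e4 + 2*e3 e4
Summing the partial products and collecting blades:
Answer: -229/5 + 123/20*e1 e2 - 213/20*e1 e3 - 237/80*e1 e4 - 57*e2 e3 - 16*e2 e4 + 1/4*e3 e4


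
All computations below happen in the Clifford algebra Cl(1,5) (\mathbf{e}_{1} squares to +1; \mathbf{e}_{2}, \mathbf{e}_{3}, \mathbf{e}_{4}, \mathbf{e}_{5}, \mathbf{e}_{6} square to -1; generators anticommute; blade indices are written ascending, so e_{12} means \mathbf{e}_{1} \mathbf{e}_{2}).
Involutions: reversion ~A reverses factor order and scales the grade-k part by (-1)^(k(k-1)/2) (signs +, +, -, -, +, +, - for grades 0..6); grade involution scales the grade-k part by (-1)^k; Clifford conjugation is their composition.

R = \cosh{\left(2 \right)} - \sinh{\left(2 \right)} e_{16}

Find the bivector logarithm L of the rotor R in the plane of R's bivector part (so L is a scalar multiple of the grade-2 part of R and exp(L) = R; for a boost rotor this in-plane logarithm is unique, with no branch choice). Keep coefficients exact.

The scalar part of R is \cosh{\left(2 \right)}, so cosh pins the rapidity up to sign — the sign comes from the bivector part; dividing that part by sinh of the rapidity yields the plane, and the in-plane L = rapidity * plane is unique because the two sign choices cancel.
Concretely: cosh(rapidity) = \cosh{\left(2 \right)} gives rapidity = ±2, and since rapidity/sinh(rapidity) is even the sign is immaterial: L = (rapidity/sinh(rapidity)) * <R>_2 = (\frac{2}{\sinh{\left(2 \right)}}) * <R>_2.
Answer: -2 e_{16}


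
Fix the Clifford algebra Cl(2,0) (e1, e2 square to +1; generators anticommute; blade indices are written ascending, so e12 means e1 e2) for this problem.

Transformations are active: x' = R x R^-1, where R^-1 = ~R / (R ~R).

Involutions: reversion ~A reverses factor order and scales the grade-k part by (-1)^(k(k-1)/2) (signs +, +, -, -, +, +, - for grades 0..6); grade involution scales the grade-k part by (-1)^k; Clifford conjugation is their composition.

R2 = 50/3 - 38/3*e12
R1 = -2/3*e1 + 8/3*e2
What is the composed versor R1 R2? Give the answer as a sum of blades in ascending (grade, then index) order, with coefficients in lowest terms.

Distribute over the terms of R1 (each basis-blade product reordered to ascending indices, repeated generators contracted through their squares):
(-2/3*e1) R2 = -100/9*e1 + 76/9*e2
(8/3*e2) R2 = 304/9*e1 + 400/9*e2
Summing the partial products and collecting blades:
Answer: 68/3*e1 + 476/9*e2


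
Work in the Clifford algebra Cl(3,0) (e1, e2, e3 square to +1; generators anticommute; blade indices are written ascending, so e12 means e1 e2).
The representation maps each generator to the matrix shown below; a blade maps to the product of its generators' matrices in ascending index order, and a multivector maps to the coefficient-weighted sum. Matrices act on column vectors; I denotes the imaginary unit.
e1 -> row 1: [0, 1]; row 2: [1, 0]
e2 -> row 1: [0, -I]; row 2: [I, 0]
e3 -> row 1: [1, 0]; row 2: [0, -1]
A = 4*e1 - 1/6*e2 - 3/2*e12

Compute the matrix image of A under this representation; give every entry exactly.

Bivector images (products of the table entries): rho(e12) = rho(e1)rho(e2) = row 1: [I, 0]; row 2: [0, -I].
M = (4)*rho(e1) + (-1/6)*rho(e2) + (-3/2)*rho(e12), summed entrywise:
Answer: row 1: [-3*I/2, 4 + I/6]; row 2: [4 - I/6, 3*I/2]


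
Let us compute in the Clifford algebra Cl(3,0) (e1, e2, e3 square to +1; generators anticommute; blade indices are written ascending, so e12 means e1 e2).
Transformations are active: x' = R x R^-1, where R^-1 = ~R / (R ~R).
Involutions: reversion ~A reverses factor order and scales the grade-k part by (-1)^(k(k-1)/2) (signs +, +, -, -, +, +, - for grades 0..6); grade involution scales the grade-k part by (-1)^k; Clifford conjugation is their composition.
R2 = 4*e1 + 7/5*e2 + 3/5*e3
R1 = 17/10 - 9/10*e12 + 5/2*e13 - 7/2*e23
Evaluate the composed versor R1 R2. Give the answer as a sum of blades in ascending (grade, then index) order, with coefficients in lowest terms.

Distribute over the terms of R2 (each basis-blade product reordered to ascending indices, repeated generators contracted through their squares):
R1 (4*e1) = 34/5*e1 + 18/5*e2 - 10*e3 - 14*e123
R1 (7/5*e2) = -63/50*e1 + 119/50*e2 + 49/10*e3 - 7/2*e123
R1 (3/5*e3) = 3/2*e1 - 21/10*e2 + 51/50*e3 - 27/50*e123
Summing the partial products and collecting blades:
Answer: 176/25*e1 + 97/25*e2 - 102/25*e3 - 451/25*e123


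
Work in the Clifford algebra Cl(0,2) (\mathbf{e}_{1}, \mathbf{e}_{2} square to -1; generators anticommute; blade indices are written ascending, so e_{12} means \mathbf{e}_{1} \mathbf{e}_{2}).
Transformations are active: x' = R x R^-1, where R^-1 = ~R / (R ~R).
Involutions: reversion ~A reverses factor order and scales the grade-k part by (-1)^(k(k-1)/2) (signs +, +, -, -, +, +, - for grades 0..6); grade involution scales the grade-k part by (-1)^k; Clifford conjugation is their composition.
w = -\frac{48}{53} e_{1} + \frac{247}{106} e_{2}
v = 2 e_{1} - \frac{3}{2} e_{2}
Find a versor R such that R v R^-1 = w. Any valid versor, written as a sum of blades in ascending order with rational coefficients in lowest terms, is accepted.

The midline construction: v and w both square to -\frac{25}{4}, so reflecting in their sum \frac{58}{53} e_{1} + \frac{44}{53} e_{2} exchanges them.
Answer: \frac{58}{53} e_{1} + \frac{44}{53} e_{2}


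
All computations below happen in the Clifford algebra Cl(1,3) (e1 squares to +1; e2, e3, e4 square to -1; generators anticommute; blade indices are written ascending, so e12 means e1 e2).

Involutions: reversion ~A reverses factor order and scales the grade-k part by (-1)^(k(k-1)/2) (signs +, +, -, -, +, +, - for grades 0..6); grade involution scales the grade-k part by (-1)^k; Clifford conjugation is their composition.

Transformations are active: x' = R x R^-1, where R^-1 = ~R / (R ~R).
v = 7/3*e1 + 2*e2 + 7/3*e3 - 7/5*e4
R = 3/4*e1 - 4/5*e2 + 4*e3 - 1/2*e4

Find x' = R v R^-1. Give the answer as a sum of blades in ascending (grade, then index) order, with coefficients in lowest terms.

~R = 3/4*e1 - 4/5*e2 + 4*e3 - 1/2*e4, and R ~R = -6531/400, so R^-1 = ~R / (-6531/400).
R v = -401/60 + 101/30*e12 - 91/12*e13 + 7/60*e14 - 148/15*e23 + 53/25*e24 - 133/30*e34
Answer: -3743/2177*e1 - 52018/19593*e2 + 18443/19593*e3 + 97051/97965*e4


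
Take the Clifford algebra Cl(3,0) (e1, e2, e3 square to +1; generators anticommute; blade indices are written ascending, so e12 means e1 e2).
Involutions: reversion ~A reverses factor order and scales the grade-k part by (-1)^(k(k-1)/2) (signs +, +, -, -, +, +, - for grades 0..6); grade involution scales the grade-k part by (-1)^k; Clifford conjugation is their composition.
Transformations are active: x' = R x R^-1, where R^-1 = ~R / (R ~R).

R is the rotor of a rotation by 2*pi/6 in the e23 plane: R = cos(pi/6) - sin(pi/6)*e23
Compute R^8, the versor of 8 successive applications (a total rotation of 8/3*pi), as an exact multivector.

Half-angle bookkeeping: 8 applications in e23 add up to rotor phase 8*pi/6 = 4*pi/3, so R^8 = cos(4*pi/3) - sin(4*pi/3)*e23.
cos(4*pi/3) = -1/2 and sin(4*pi/3) = -sqrt(3)/2, so R^8 = -1/2 + sqrt(3)/2*e23. The net rotation is 2/3*pi (after discarding 1 full turn, each of which contributes a factor -1 to the rotor); the rotor keeps the half-angle phase exactly.
Answer: -1/2 + sqrt(3)/2*e23


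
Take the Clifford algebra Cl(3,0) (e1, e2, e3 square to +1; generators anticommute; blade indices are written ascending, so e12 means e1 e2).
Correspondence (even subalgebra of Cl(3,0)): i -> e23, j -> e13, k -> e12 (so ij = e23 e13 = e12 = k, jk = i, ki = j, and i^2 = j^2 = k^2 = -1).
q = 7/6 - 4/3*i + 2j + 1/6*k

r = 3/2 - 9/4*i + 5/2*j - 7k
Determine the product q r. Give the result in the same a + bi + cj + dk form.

In blades: q = 7/6 + 1/6*e12 + 2*e13 - 4/3*e23, r = 3/2 - 7*e12 + 5/2*e13 - 9/4*e23.
Distribute q over r term by term (generator squares from the signature, products reordered to ascending indices): (7/6)*r = 7/4 - 49/6*e12 + 35/12*e13 - 21/8*e23; (1/6*e12)*r = 7/6 + 1/4*e12 - 3/8*e13 - 5/12*e23; (2*e13)*r = -5 + 9/2*e12 + 3*e13 - 14*e23; (-4/3*e23)*r = -3 - 10/3*e12 - 28/3*e13 - 2*e23.
Sum: -61/12 - 27/4*e12 - 91/24*e13 - 457/24*e23; translating back through the correspondence:
Answer: -61/12 - 457/24*i - 91/24*j - 27/4*k


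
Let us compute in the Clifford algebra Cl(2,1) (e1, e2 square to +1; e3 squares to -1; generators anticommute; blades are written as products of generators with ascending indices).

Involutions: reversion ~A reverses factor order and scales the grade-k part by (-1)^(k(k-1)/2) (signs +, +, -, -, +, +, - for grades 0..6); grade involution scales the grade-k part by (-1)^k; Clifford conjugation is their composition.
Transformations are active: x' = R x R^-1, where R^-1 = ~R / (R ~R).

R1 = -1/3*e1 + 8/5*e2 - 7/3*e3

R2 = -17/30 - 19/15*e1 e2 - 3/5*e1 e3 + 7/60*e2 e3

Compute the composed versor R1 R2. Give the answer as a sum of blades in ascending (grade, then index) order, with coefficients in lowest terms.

Distribute over the terms of R1 (each basis-blade product reordered to ascending indices, repeated generators contracted through their squares):
(-1/3*e1) R2 = 17/90*e1 + 19/45*e2 + 1/5*e3 - 7/180*e1 e2 e3
(8/5*e2) R2 = 152/75*e1 - 68/75*e2 + 14/75*e3 + 24/25*e1 e2 e3
(-7/3*e3) R2 = 7/5*e1 - 49/180*e2 + 119/90*e3 + 133/45*e1 e2 e3
Summing the partial products and collecting blades:
Answer: 1627/450*e1 - 227/300*e2 + 769/450*e3 + 1163/300*e1 e2 e3


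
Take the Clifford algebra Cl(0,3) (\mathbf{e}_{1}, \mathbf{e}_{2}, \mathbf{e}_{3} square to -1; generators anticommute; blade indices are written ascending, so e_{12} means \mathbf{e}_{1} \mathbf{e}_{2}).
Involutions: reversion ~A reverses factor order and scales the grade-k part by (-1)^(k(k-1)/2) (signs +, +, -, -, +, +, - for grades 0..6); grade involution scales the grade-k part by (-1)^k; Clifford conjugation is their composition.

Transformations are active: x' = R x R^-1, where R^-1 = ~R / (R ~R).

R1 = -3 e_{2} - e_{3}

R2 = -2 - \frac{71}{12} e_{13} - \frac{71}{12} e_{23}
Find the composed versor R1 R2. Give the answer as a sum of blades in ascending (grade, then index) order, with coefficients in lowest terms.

Distribute over the terms of R1 (each basis-blade product reordered to ascending indices, repeated generators contracted through their squares):
(-3 e_{2}) R2 = 6 e_{2} - \frac{71}{4} e_{3} - \frac{71}{4} e_{123}
(-e_{3}) R2 = \frac{71}{12} e_{1} + \frac{71}{12} e_{2} + 2 e_{3}
Summing the partial products and collecting blades:
Answer: \frac{71}{12} e_{1} + \frac{143}{12} e_{2} - \frac{63}{4} e_{3} - \frac{71}{4} e_{123}


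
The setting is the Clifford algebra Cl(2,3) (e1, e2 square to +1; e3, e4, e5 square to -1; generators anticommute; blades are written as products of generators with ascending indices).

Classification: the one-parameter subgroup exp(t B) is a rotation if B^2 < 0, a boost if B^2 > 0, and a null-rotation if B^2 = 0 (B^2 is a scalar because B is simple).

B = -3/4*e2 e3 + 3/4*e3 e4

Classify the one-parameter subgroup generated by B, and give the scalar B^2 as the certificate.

B^2 term by term: the squares give (-3/4)^2*(e2 e3)^2 + (3/4)^2*(e3 e4)^2 = 9/16*(+1) + 9/16*(-1) = 0 (each basis 2-blade squares to minus the product of its generators' squares); cross terms between blades sharing an index anticommute and cancel. So B^2 = 0.
Answer: null-rotation, certificate B^2 = 0. Certificate logic: 0 is a conjugation-invariant scalar, so its sign fixes rotation versus boost versus null-rotation outright.


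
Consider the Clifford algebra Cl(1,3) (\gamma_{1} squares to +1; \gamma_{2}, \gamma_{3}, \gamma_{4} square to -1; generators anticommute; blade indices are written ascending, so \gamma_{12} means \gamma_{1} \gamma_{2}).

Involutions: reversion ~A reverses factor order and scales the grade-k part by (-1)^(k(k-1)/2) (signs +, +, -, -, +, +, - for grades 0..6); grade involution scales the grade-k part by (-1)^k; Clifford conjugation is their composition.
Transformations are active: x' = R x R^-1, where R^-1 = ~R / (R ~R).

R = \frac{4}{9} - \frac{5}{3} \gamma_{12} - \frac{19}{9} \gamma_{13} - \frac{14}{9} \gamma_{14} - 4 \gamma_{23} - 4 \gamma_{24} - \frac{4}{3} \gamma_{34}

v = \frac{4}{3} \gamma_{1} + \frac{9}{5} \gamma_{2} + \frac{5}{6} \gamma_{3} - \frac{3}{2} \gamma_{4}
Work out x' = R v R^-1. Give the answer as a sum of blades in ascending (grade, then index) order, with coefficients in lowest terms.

~R = \frac{4}{9} + \frac{5}{3} \gamma_{12} + \frac{19}{9} \gamma_{13} + \frac{14}{9} \gamma_{14} + 4 \gamma_{23} + 4 \gamma_{24} + \frac{4}{3} \gamma_{34}, and R ~R = \frac{1970}{81}, so R^-1 = ~R / (\frac{1970}{81}).
R v = \frac{163}{54} \gamma_{1} + \frac{16}{45} \gamma_{2} - \frac{812}{135} \gamma_{3} - \frac{932}{135} \gamma_{4} - \frac{263}{90} \gamma_{123} - \frac{1}{30} \gamma_{124} + \frac{145}{54} \gamma_{134} + \frac{104}{15} \gamma_{234}
Answer: -\frac{8056}{14775} \gamma_{1} - \frac{20051}{9850} \gamma_{2} + \frac{2381}{4925} \gamma_{3} - \frac{16883}{29550} \gamma_{4}
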